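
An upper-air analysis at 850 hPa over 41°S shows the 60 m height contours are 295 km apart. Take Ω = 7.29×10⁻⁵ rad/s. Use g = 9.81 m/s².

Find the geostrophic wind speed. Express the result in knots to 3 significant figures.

40.5 knots

Coriolis parameter at 41°S:
f = 2Ω sin φ = 2 × 7.29×10⁻⁵ × sin 41° = 9.57×10⁻⁵ s⁻¹
Height gradient: |∂Z/∂n| = 60 m / 295000 m = 2.03×10⁻⁴
On a pressure surface, geostrophic balance gives V_g = (g/f)|∂Z/∂n|:
V_g = 9.81 × 2.03×10⁻⁴ / 9.57×10⁻⁵ = 20.9 m/s
Converting: 20.9 m/s × 1.944 = 40.5 knots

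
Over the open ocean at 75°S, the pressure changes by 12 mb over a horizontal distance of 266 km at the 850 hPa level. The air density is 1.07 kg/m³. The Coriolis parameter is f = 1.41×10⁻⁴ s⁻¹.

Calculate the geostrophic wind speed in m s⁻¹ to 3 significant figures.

Pressure gradient: |∂P/∂n| = 1200 Pa / 266000 m = 4.51×10⁻³ Pa/m
Geostrophic balance (pressure-gradient force = Coriolis force):
V_g = (1/(fρ)) |∂P/∂n| = 4.51×10⁻³ / (1.41×10⁻⁴ × 1.07) = 29.9 m/s

29.9 m s⁻¹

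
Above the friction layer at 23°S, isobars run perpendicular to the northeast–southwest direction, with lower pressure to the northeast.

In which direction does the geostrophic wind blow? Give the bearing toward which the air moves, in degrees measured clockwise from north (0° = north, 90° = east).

315°

The pressure-gradient force points toward the northeast (bearing 045°).
Geostrophic balance: in the Southern Hemisphere the Coriolis force deflects motion to the left, so the geostrophic wind blows 90° to the left of the pressure-gradient force (low pressure on the right).
Rotating 045° by 90° counterclockwise gives 315° — the wind blows toward the northwest.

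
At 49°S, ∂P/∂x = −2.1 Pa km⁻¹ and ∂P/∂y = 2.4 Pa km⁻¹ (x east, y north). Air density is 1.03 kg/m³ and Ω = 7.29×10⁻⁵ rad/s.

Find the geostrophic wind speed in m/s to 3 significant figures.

28.1 m/s

Coriolis parameter at 49°S:
f = 2Ω sin φ = 2 × 7.29×10⁻⁵ × sin 49° = 1.10×10⁻⁴ s⁻¹
In the Southern Hemisphere f is negative: f = −1.10×10⁻⁴ s⁻¹.
Component geostrophic relations (x east, y north):
u_g = −(1/(fρ)) ∂P/∂y,  v_g = (1/(fρ)) ∂P/∂x
u_g = −(2.4×10⁻³)/(−1.10×10⁻⁴ × 1.03) = 21.2 m/s;  v_g = (−2.1×10⁻³)/(−1.10×10⁻⁴ × 1.03) = 18.5 m/s
|V_g| = √(u_g² + v_g²) = 28.1 m/s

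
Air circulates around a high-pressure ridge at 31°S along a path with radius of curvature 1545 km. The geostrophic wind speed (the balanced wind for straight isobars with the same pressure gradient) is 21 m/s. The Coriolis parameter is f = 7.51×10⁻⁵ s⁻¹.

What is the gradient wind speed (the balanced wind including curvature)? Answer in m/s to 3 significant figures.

Around a high, pressure-gradient force acts outward with centrifugal, so Coriolis balances both:
fV = (1/ρ)|∂P/∂n| + V²/R  →  V² − fR·V + fR·V_g = 0
With fR = 7.51×10⁻⁵ × 1545×10³ m = 116 m/s:
V = [fR − √((fR)² − 4 fR V_g)]/2 = [116 − √(116² − 4×116×21)]/2 = 27.5 m/s
Supergeostrophic (V > V_g = 21 m/s), as expected around a high.

27.5 m/s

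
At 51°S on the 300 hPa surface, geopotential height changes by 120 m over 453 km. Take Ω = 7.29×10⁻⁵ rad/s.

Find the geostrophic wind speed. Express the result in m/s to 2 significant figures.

Coriolis parameter at 51°S:
f = 2Ω sin φ = 2 × 7.29×10⁻⁵ × sin 51° = 1.13×10⁻⁴ s⁻¹
Height gradient: |∂Z/∂n| = 120 m / 453000 m = 2.65×10⁻⁴
On a pressure surface, geostrophic balance gives V_g = (g/f)|∂Z/∂n|:
V_g = 9.81 × 2.65×10⁻⁴ / 1.13×10⁻⁴ = 22.9 m/s

23 m/s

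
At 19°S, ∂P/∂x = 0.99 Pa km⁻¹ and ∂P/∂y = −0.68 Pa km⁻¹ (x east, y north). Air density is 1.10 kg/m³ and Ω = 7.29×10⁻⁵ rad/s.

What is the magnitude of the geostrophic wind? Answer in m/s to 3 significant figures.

23.0 m/s

Coriolis parameter at 19°S:
f = 2Ω sin φ = 2 × 7.29×10⁻⁵ × sin 19° = 4.75×10⁻⁵ s⁻¹
In the Southern Hemisphere f is negative: f = −4.75×10⁻⁵ s⁻¹.
Component geostrophic relations (x east, y north):
u_g = −(1/(fρ)) ∂P/∂y,  v_g = (1/(fρ)) ∂P/∂x
u_g = −(−0.68×10⁻³)/(−4.75×10⁻⁵ × 1.10) = −13.0 m/s;  v_g = (0.99×10⁻³)/(−4.75×10⁻⁵ × 1.10) = −19.0 m/s
|V_g| = √(u_g² + v_g²) = 23.0 m/s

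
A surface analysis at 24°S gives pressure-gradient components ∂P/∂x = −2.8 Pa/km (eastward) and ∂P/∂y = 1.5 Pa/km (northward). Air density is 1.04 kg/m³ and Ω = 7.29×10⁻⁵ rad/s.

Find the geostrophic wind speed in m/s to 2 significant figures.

Coriolis parameter at 24°S:
f = 2Ω sin φ = 2 × 7.29×10⁻⁵ × sin 24° = 5.93×10⁻⁵ s⁻¹
In the Southern Hemisphere f is negative: f = −5.93×10⁻⁵ s⁻¹.
Component geostrophic relations (x east, y north):
u_g = −(1/(fρ)) ∂P/∂y,  v_g = (1/(fρ)) ∂P/∂x
u_g = −(1.5×10⁻³)/(−5.93×10⁻⁵ × 1.04) = 24.3 m/s;  v_g = (−2.8×10⁻³)/(−5.93×10⁻⁵ × 1.04) = 45.4 m/s
|V_g| = √(u_g² + v_g²) = 51.5 m/s

52 m/s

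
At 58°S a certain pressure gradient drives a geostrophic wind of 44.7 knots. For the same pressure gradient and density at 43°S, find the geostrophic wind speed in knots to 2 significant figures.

56 knots

With the same pressure gradient and density, V_g ∝ 1/f ∝ 1/sin φ.
V₂ = V₁ · sin φ₁ / sin φ₂ = 44.7 × sin 58° / sin 43°
V₂ = 44.7 × 0.8480/0.6820 = 56 knots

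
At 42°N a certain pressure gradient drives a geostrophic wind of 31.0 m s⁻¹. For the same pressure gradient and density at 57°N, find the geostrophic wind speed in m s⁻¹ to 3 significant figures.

24.7 m s⁻¹

With the same pressure gradient and density, V_g ∝ 1/f ∝ 1/sin φ.
V₂ = V₁ · sin φ₁ / sin φ₂ = 31.0 × sin 42° / sin 57°
V₂ = 31.0 × 0.6691/0.8387 = 24.7 m s⁻¹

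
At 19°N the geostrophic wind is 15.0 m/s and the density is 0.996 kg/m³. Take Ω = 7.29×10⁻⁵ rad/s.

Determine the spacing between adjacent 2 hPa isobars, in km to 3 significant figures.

Coriolis parameter at 19°N:
f = 2Ω sin φ = 2 × 7.29×10⁻⁵ × sin 19° = 4.75×10⁻⁵ s⁻¹
Geostrophic balance rearranged: |∂P/∂n| = f ρ V_g
|∂P/∂n| = 4.75×10⁻⁵ × 0.996 × 15.0 = 7.09×10⁻⁴ Pa/m
Isobar spacing: Δn = ΔP/|∂P/∂n| = 200 Pa / 7.09×10⁻⁴ Pa/m = 282020 m ≈ 282 km

282 km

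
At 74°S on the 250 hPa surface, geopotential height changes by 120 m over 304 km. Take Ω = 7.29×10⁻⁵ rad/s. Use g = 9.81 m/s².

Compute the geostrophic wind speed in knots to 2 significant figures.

Coriolis parameter at 74°S:
f = 2Ω sin φ = 2 × 7.29×10⁻⁵ × sin 74° = 1.40×10⁻⁴ s⁻¹
Height gradient: |∂Z/∂n| = 120 m / 304000 m = 3.95×10⁻⁴
On a pressure surface, geostrophic balance gives V_g = (g/f)|∂Z/∂n|:
V_g = 9.81 × 3.95×10⁻⁴ / 1.40×10⁻⁴ = 27.6 m/s
Converting: 27.6 m/s × 1.944 = 54 knots

54 knots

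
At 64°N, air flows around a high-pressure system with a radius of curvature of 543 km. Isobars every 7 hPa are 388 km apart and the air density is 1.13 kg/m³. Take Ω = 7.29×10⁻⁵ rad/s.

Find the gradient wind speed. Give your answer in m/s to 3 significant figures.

15.6 m/s

Coriolis parameter at 64°N:
f = 2Ω sin φ = 2 × 7.29×10⁻⁵ × sin 64° = 1.31×10⁻⁴ s⁻¹
Pressure gradient: |∂P/∂n| = 700 Pa / 388000 m = 1.80×10⁻³ Pa/m
Geostrophic speed: V_g = |∂P/∂n|/(fρ) = 1.80×10⁻³/(1.31×10⁻⁴ × 1.13) = 12.2 m/s
Around a high, pressure-gradient force acts outward with centrifugal, so Coriolis balances both:
fV = (1/ρ)|∂P/∂n| + V²/R  →  V² − fR·V + fR·V_g = 0
With fR = 1.31×10⁻⁴ × 543×10³ m = 71.2 m/s:
V = [fR − √((fR)² − 4 fR V_g)]/2 = [71.2 − √(71.2² − 4×71.2×12.2)]/2 = 15.6 m/s
Supergeostrophic (V > V_g = 12.2 m/s), as expected around a high.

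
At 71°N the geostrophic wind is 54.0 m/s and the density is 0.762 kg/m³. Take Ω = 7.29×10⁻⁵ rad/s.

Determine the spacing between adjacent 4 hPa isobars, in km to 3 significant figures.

Coriolis parameter at 71°N:
f = 2Ω sin φ = 2 × 7.29×10⁻⁵ × sin 71° = 1.38×10⁻⁴ s⁻¹
Geostrophic balance rearranged: |∂P/∂n| = f ρ V_g
|∂P/∂n| = 1.38×10⁻⁴ × 0.762 × 54.0 = 5.67×10⁻³ Pa/m
Isobar spacing: Δn = ΔP/|∂P/∂n| = 400 Pa / 5.67×10⁻³ Pa/m = 70515 m ≈ 70.5 km

70.5 km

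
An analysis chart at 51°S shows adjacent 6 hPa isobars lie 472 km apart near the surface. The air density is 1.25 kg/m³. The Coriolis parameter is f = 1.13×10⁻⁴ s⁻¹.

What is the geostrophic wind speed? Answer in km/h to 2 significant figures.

Pressure gradient: |∂P/∂n| = 600 Pa / 472000 m = 1.27×10⁻³ Pa/m
Geostrophic balance (pressure-gradient force = Coriolis force):
V_g = (1/(fρ)) |∂P/∂n| = 1.27×10⁻³ / (1.13×10⁻⁴ × 1.25) = 9.00 m/s
Converting: 9.00 m/s × 3.6 = 32 km/h

32 km/h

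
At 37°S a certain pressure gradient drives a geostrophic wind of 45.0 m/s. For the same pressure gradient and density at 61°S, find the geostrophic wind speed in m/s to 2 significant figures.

With the same pressure gradient and density, V_g ∝ 1/f ∝ 1/sin φ.
V₂ = V₁ · sin φ₁ / sin φ₂ = 45.0 × sin 37° / sin 61°
V₂ = 45.0 × 0.6018/0.8746 = 31 m/s

31 m/s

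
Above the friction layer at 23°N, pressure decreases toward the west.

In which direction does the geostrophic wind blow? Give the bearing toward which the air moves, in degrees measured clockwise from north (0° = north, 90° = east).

000°

The pressure-gradient force points toward the west (bearing 270°).
Geostrophic balance: in the Northern Hemisphere the Coriolis force deflects motion to the right, so the geostrophic wind blows 90° to the right of the pressure-gradient force (low pressure on the left).
Rotating 270° by 90° clockwise gives 000° — the wind blows toward the north.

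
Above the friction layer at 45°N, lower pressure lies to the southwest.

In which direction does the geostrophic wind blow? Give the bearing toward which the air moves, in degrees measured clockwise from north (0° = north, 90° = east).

315°

The pressure-gradient force points toward the southwest (bearing 225°).
Geostrophic balance: in the Northern Hemisphere the Coriolis force deflects motion to the right, so the geostrophic wind blows 90° to the right of the pressure-gradient force (low pressure on the left).
Rotating 225° by 90° clockwise gives 315° — the wind blows toward the northwest.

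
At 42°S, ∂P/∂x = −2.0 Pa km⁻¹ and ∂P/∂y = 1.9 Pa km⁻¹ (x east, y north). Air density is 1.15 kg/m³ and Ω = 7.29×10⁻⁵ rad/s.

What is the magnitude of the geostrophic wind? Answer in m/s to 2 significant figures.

25 m/s

Coriolis parameter at 42°S:
f = 2Ω sin φ = 2 × 7.29×10⁻⁵ × sin 42° = 9.76×10⁻⁵ s⁻¹
In the Southern Hemisphere f is negative: f = −9.76×10⁻⁵ s⁻¹.
Component geostrophic relations (x east, y north):
u_g = −(1/(fρ)) ∂P/∂y,  v_g = (1/(fρ)) ∂P/∂x
u_g = −(1.9×10⁻³)/(−9.76×10⁻⁵ × 1.15) = 16.9 m/s;  v_g = (−2.0×10⁻³)/(−9.76×10⁻⁵ × 1.15) = 17.8 m/s
|V_g| = √(u_g² + v_g²) = 24.6 m/s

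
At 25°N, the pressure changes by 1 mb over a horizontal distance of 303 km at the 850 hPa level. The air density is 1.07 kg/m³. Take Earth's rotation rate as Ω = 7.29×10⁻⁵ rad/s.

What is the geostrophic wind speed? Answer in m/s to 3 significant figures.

5.01 m/s

Coriolis parameter at 25°N:
f = 2Ω sin φ = 2 × 7.29×10⁻⁵ × sin 25° = 6.16×10⁻⁵ s⁻¹
Pressure gradient: |∂P/∂n| = 100 Pa / 303000 m = 3.30×10⁻⁴ Pa/m
Geostrophic balance (pressure-gradient force = Coriolis force):
V_g = (1/(fρ)) |∂P/∂n| = 3.30×10⁻⁴ / (6.16×10⁻⁵ × 1.07) = 5.01 m/s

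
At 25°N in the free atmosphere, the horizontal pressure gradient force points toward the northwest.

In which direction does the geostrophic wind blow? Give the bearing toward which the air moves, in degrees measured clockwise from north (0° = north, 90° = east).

The pressure-gradient force points toward the northwest (bearing 315°).
Geostrophic balance: in the Northern Hemisphere the Coriolis force deflects motion to the right, so the geostrophic wind blows 90° to the right of the pressure-gradient force (low pressure on the left).
Rotating 315° by 90° clockwise gives 045° — the wind blows toward the northeast.

045°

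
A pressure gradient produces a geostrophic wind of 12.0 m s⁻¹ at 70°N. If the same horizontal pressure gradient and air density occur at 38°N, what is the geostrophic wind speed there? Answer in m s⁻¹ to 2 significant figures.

18 m s⁻¹

With the same pressure gradient and density, V_g ∝ 1/f ∝ 1/sin φ.
V₂ = V₁ · sin φ₁ / sin φ₂ = 12.0 × sin 70° / sin 38°
V₂ = 12.0 × 0.9397/0.6157 = 18 m s⁻¹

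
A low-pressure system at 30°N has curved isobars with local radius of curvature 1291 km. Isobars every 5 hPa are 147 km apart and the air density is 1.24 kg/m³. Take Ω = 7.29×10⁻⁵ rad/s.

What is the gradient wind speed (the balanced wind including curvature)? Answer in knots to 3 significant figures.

Coriolis parameter at 30°N:
f = 2Ω sin φ = 2 × 7.29×10⁻⁵ × sin 30° = 7.29×10⁻⁵ s⁻¹
Pressure gradient: |∂P/∂n| = 500 Pa / 147000 m = 3.40×10⁻³ Pa/m
Geostrophic speed: V_g = |∂P/∂n|/(fρ) = 3.40×10⁻³/(7.29×10⁻⁵ × 1.24) = 37.6 m/s
Around a low, centrifugal force acts outward with Coriolis, so pressure-gradient force balances both:
(1/ρ)|∂P/∂n| = fV + V²/R  →  V² + fR·V − fR·V_g = 0
With fR = 7.29×10⁻⁵ × 1291×10³ m = 94.1 m/s:
V = [−fR + √((fR)² + 4 fR V_g)]/2 = [−94.1 + √(94.1² + 4×94.1×37.6)]/2 = 28.8 m/s
Subgeostrophic (V < V_g = 37.6 m/s), as expected around a low.
Converting: 28.8 m/s × 1.944 = 56.0 knots

56.0 knots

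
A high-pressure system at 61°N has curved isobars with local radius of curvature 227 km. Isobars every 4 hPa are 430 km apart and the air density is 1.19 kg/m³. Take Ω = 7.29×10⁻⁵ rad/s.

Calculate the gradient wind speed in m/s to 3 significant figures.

Coriolis parameter at 61°N:
f = 2Ω sin φ = 2 × 7.29×10⁻⁵ × sin 61° = 1.28×10⁻⁴ s⁻¹
Pressure gradient: |∂P/∂n| = 400 Pa / 430000 m = 9.30×10⁻⁴ Pa/m
Geostrophic speed: V_g = |∂P/∂n|/(fρ) = 9.30×10⁻⁴/(1.28×10⁻⁴ × 1.19) = 6.13 m/s
Around a high, pressure-gradient force acts outward with centrifugal, so Coriolis balances both:
fV = (1/ρ)|∂P/∂n| + V²/R  →  V² − fR·V + fR·V_g = 0
With fR = 1.28×10⁻⁴ × 227×10³ m = 28.9 m/s:
V = [fR − √((fR)² − 4 fR V_g)]/2 = [28.9 − √(28.9² − 4×28.9×6.13)]/2 = 8.81 m/s
Supergeostrophic (V > V_g = 6.13 m/s), as expected around a high.

8.81 m/s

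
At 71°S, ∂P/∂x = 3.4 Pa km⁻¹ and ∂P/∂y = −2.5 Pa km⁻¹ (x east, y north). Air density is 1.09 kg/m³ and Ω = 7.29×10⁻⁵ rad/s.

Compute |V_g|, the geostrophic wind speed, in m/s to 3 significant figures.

Coriolis parameter at 71°S:
f = 2Ω sin φ = 2 × 7.29×10⁻⁵ × sin 71° = 1.38×10⁻⁴ s⁻¹
In the Southern Hemisphere f is negative: f = −1.38×10⁻⁴ s⁻¹.
Component geostrophic relations (x east, y north):
u_g = −(1/(fρ)) ∂P/∂y,  v_g = (1/(fρ)) ∂P/∂x
u_g = −(−2.5×10⁻³)/(−1.38×10⁻⁴ × 1.09) = −16.6 m/s;  v_g = (3.4×10⁻³)/(−1.38×10⁻⁴ × 1.09) = −22.6 m/s
|V_g| = √(u_g² + v_g²) = 28.1 m/s

28.1 m/s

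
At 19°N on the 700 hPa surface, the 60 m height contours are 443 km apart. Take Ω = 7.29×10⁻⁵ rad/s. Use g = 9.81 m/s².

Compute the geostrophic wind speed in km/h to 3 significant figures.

Coriolis parameter at 19°N:
f = 2Ω sin φ = 2 × 7.29×10⁻⁵ × sin 19° = 4.75×10⁻⁵ s⁻¹
Height gradient: |∂Z/∂n| = 60 m / 443000 m = 1.35×10⁻⁴
On a pressure surface, geostrophic balance gives V_g = (g/f)|∂Z/∂n|:
V_g = 9.81 × 1.35×10⁻⁴ / 4.75×10⁻⁵ = 28.0 m/s
Converting: 28.0 m/s × 3.6 = 101 km/h

101 km/h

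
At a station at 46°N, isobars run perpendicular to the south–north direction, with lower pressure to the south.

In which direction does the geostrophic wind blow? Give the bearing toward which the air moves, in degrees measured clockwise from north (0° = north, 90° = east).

The pressure-gradient force points toward the south (bearing 180°).
Geostrophic balance: in the Northern Hemisphere the Coriolis force deflects motion to the right, so the geostrophic wind blows 90° to the right of the pressure-gradient force (low pressure on the left).
Rotating 180° by 90° clockwise gives 270° — the wind blows toward the west.

270°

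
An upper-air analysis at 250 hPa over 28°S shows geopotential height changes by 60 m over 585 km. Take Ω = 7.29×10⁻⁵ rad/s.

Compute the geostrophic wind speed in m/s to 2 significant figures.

15 m/s

Coriolis parameter at 28°S:
f = 2Ω sin φ = 2 × 7.29×10⁻⁵ × sin 28° = 6.84×10⁻⁵ s⁻¹
Height gradient: |∂Z/∂n| = 60 m / 585000 m = 1.03×10⁻⁴
On a pressure surface, geostrophic balance gives V_g = (g/f)|∂Z/∂n|:
V_g = 9.81 × 1.03×10⁻⁴ / 6.84×10⁻⁵ = 14.7 m/s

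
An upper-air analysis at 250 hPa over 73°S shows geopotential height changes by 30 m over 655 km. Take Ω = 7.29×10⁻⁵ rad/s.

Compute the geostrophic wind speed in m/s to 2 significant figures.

3.2 m/s

Coriolis parameter at 73°S:
f = 2Ω sin φ = 2 × 7.29×10⁻⁵ × sin 73° = 1.39×10⁻⁴ s⁻¹
Height gradient: |∂Z/∂n| = 30 m / 655000 m = 4.58×10⁻⁵
On a pressure surface, geostrophic balance gives V_g = (g/f)|∂Z/∂n|:
V_g = 9.81 × 4.58×10⁻⁵ / 1.39×10⁻⁴ = 3.22 m/s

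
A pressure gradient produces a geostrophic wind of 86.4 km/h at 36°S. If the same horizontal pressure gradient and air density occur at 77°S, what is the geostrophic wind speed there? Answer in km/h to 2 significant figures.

52 km/h

With the same pressure gradient and density, V_g ∝ 1/f ∝ 1/sin φ.
V₂ = V₁ · sin φ₁ / sin φ₂ = 86.4 × sin 36° / sin 77°
V₂ = 86.4 × 0.5878/0.9744 = 52 km/h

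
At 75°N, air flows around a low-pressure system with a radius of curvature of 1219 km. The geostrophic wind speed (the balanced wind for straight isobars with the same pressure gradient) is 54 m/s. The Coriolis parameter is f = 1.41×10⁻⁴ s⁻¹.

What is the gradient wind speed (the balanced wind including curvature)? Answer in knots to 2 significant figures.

84 knots

Around a low, centrifugal force acts outward with Coriolis, so pressure-gradient force balances both:
(1/ρ)|∂P/∂n| = fV + V²/R  →  V² + fR·V − fR·V_g = 0
With fR = 1.41×10⁻⁴ × 1219×10³ m = 172 m/s:
V = [−fR + √((fR)² + 4 fR V_g)]/2 = [−172 + √(172² + 4×172×54)]/2 = 43.2 m/s
Subgeostrophic (V < V_g = 54 m/s), as expected around a low.
Converting: 43.2 m/s × 1.944 = 84 knots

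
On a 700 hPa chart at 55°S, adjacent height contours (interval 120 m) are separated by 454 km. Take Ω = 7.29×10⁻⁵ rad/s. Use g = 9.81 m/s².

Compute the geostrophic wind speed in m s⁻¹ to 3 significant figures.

Coriolis parameter at 55°S:
f = 2Ω sin φ = 2 × 7.29×10⁻⁵ × sin 55° = 1.19×10⁻⁴ s⁻¹
Height gradient: |∂Z/∂n| = 120 m / 454000 m = 2.64×10⁻⁴
On a pressure surface, geostrophic balance gives V_g = (g/f)|∂Z/∂n|:
V_g = 9.81 × 2.64×10⁻⁴ / 1.19×10⁻⁴ = 21.7 m/s

21.7 m s⁻¹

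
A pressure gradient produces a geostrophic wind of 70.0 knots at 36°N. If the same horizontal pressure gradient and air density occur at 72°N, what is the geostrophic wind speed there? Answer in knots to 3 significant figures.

With the same pressure gradient and density, V_g ∝ 1/f ∝ 1/sin φ.
V₂ = V₁ · sin φ₁ / sin φ₂ = 70.0 × sin 36° / sin 72°
V₂ = 70.0 × 0.5878/0.9511 = 43.3 knots

43.3 knots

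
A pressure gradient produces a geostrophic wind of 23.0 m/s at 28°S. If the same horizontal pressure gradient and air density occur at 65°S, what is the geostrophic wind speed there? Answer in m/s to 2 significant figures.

With the same pressure gradient and density, V_g ∝ 1/f ∝ 1/sin φ.
V₂ = V₁ · sin φ₁ / sin φ₂ = 23.0 × sin 28° / sin 65°
V₂ = 23.0 × 0.4695/0.9063 = 12 m/s

12 m/s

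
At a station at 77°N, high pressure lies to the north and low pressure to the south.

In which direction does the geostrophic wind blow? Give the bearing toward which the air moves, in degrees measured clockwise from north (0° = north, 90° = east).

270°

The pressure-gradient force points toward the south (bearing 180°).
Geostrophic balance: in the Northern Hemisphere the Coriolis force deflects motion to the right, so the geostrophic wind blows 90° to the right of the pressure-gradient force (low pressure on the left).
Rotating 180° by 90° clockwise gives 270° — the wind blows toward the west.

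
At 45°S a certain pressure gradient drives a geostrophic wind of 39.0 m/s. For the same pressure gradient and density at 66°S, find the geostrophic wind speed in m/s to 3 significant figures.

With the same pressure gradient and density, V_g ∝ 1/f ∝ 1/sin φ.
V₂ = V₁ · sin φ₁ / sin φ₂ = 39.0 × sin 45° / sin 66°
V₂ = 39.0 × 0.7071/0.9135 = 30.2 m/s

30.2 m/s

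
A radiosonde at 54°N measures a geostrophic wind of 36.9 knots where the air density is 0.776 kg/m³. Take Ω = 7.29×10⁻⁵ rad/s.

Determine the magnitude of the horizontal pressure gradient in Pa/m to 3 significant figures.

1.74×10⁻³ Pa/m

Coriolis parameter at 54°N:
f = 2Ω sin φ = 2 × 7.29×10⁻⁵ × sin 54° = 1.18×10⁻⁴ s⁻¹
Wind speed in SI: 36.9 knots = 19.0 m/s
Geostrophic balance rearranged: |∂P/∂n| = f ρ V_g
|∂P/∂n| = 1.18×10⁻⁴ × 0.776 × 19.0 = 1.74×10⁻³ Pa/m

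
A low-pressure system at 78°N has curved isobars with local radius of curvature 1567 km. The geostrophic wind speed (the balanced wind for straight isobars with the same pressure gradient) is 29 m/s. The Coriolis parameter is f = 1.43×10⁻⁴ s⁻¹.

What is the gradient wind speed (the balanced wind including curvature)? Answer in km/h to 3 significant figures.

93.6 km/h

Around a low, centrifugal force acts outward with Coriolis, so pressure-gradient force balances both:
(1/ρ)|∂P/∂n| = fV + V²/R  →  V² + fR·V − fR·V_g = 0
With fR = 1.43×10⁻⁴ × 1567×10³ m = 224 m/s:
V = [−fR + √((fR)² + 4 fR V_g)]/2 = [−224 + √(224² + 4×224×29)]/2 = 26 m/s
Subgeostrophic (V < V_g = 29 m/s), as expected around a low.
Converting: 26 m/s × 3.6 = 93.6 km/h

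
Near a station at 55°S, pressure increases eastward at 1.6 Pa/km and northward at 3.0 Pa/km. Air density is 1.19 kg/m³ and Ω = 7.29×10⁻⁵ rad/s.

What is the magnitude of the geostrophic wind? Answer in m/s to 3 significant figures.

Coriolis parameter at 55°S:
f = 2Ω sin φ = 2 × 7.29×10⁻⁵ × sin 55° = 1.19×10⁻⁴ s⁻¹
In the Southern Hemisphere f is negative: f = −1.19×10⁻⁴ s⁻¹.
Component geostrophic relations (x east, y north):
u_g = −(1/(fρ)) ∂P/∂y,  v_g = (1/(fρ)) ∂P/∂x
u_g = −(3.0×10⁻³)/(−1.19×10⁻⁴ × 1.19) = 21.1 m/s;  v_g = (1.6×10⁻³)/(−1.19×10⁻⁴ × 1.19) = −11.3 m/s
|V_g| = √(u_g² + v_g²) = 23.9 m/s

23.9 m/s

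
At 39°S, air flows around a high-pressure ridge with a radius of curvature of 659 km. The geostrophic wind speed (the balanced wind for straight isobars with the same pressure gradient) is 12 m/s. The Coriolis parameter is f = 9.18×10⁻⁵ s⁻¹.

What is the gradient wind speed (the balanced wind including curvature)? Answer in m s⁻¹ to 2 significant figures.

Around a high, pressure-gradient force acts outward with centrifugal, so Coriolis balances both:
fV = (1/ρ)|∂P/∂n| + V²/R  →  V² − fR·V + fR·V_g = 0
With fR = 9.18×10⁻⁵ × 659×10³ m = 60.5 m/s:
V = [fR − √((fR)² − 4 fR V_g)]/2 = [60.5 − √(60.5² − 4×60.5×12)]/2 = 16.5 m/s
Supergeostrophic (V > V_g = 12 m/s), as expected around a high.

17 m s⁻¹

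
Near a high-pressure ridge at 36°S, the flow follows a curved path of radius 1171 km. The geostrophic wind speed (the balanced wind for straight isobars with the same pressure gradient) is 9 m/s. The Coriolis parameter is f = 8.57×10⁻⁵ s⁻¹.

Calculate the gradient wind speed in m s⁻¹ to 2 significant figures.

10.0 m s⁻¹

Around a high, pressure-gradient force acts outward with centrifugal, so Coriolis balances both:
fV = (1/ρ)|∂P/∂n| + V²/R  →  V² − fR·V + fR·V_g = 0
With fR = 8.57×10⁻⁵ × 1171×10³ m = 100 m/s:
V = [fR − √((fR)² − 4 fR V_g)]/2 = [100 − √(100² − 4×100×9)]/2 = 10 m/s
Supergeostrophic (V > V_g = 9 m/s), as expected around a high.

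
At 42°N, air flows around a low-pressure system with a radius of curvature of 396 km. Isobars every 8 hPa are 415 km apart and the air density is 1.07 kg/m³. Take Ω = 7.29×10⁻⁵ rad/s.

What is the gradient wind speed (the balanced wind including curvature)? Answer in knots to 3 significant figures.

26.5 knots

Coriolis parameter at 42°N:
f = 2Ω sin φ = 2 × 7.29×10⁻⁵ × sin 42° = 9.76×10⁻⁵ s⁻¹
Pressure gradient: |∂P/∂n| = 800 Pa / 415000 m = 1.93×10⁻³ Pa/m
Geostrophic speed: V_g = |∂P/∂n|/(fρ) = 1.93×10⁻³/(9.76×10⁻⁵ × 1.07) = 18.5 m/s
Around a low, centrifugal force acts outward with Coriolis, so pressure-gradient force balances both:
(1/ρ)|∂P/∂n| = fV + V²/R  →  V² + fR·V − fR·V_g = 0
With fR = 9.76×10⁻⁵ × 396×10³ m = 38.6 m/s:
V = [−fR + √((fR)² + 4 fR V_g)]/2 = [−38.6 + √(38.6² + 4×38.6×18.5)]/2 = 13.6 m/s
Subgeostrophic (V < V_g = 18.5 m/s), as expected around a low.
Converting: 13.6 m/s × 1.944 = 26.5 knots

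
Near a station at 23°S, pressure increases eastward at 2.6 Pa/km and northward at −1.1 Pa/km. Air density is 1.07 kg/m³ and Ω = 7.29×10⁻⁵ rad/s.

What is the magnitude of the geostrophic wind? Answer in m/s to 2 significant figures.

Coriolis parameter at 23°S:
f = 2Ω sin φ = 2 × 7.29×10⁻⁵ × sin 23° = 5.70×10⁻⁵ s⁻¹
In the Southern Hemisphere f is negative: f = −5.70×10⁻⁵ s⁻¹.
Component geostrophic relations (x east, y north):
u_g = −(1/(fρ)) ∂P/∂y,  v_g = (1/(fρ)) ∂P/∂x
u_g = −(−1.1×10⁻³)/(−5.70×10⁻⁵ × 1.07) = −18.0 m/s;  v_g = (2.6×10⁻³)/(−5.70×10⁻⁵ × 1.07) = −42.7 m/s
|V_g| = √(u_g² + v_g²) = 46.3 m/s

46 m/s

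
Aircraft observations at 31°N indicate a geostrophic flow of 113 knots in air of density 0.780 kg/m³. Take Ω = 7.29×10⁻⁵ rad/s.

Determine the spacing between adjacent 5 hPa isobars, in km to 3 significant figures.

Coriolis parameter at 31°N:
f = 2Ω sin φ = 2 × 7.29×10⁻⁵ × sin 31° = 7.51×10⁻⁵ s⁻¹
Wind speed in SI: 113 knots = 58.1 m/s
Geostrophic balance rearranged: |∂P/∂n| = f ρ V_g
|∂P/∂n| = 7.51×10⁻⁵ × 0.780 × 58.1 = 3.40×10⁻³ Pa/m
Isobar spacing: Δn = ΔP/|∂P/∂n| = 500 Pa / 3.40×10⁻³ Pa/m = 146846 m ≈ 147 km

147 km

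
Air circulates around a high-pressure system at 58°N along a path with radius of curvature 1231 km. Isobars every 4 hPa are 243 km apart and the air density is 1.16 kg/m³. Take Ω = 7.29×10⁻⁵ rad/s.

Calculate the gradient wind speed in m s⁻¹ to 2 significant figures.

13 m s⁻¹

Coriolis parameter at 58°N:
f = 2Ω sin φ = 2 × 7.29×10⁻⁵ × sin 58° = 1.24×10⁻⁴ s⁻¹
Pressure gradient: |∂P/∂n| = 400 Pa / 243000 m = 1.65×10⁻³ Pa/m
Geostrophic speed: V_g = |∂P/∂n|/(fρ) = 1.65×10⁻³/(1.24×10⁻⁴ × 1.16) = 11.5 m/s
Around a high, pressure-gradient force acts outward with centrifugal, so Coriolis balances both:
fV = (1/ρ)|∂P/∂n| + V²/R  →  V² − fR·V + fR·V_g = 0
With fR = 1.24×10⁻⁴ × 1231×10³ m = 152 m/s:
V = [fR − √((fR)² − 4 fR V_g)]/2 = [152 − √(152² − 4×152×11.5)]/2 = 12.5 m/s
Supergeostrophic (V > V_g = 11.5 m/s), as expected around a high.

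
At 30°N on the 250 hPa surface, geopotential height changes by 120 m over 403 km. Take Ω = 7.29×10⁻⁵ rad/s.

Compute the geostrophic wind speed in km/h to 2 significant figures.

140 km/h

Coriolis parameter at 30°N:
f = 2Ω sin φ = 2 × 7.29×10⁻⁵ × sin 30° = 7.29×10⁻⁵ s⁻¹
Height gradient: |∂Z/∂n| = 120 m / 403000 m = 2.98×10⁻⁴
On a pressure surface, geostrophic balance gives V_g = (g/f)|∂Z/∂n|:
V_g = 9.81 × 2.98×10⁻⁴ / 7.29×10⁻⁵ = 40.1 m/s
Converting: 40.1 m/s × 3.6 = 140 km/h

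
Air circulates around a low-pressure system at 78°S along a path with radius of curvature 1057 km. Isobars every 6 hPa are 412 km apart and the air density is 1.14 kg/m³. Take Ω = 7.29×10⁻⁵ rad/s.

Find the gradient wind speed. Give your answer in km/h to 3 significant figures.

Coriolis parameter at 78°S:
f = 2Ω sin φ = 2 × 7.29×10⁻⁵ × sin 78° = 1.43×10⁻⁴ s⁻¹
Pressure gradient: |∂P/∂n| = 600 Pa / 412000 m = 1.46×10⁻³ Pa/m
Geostrophic speed: V_g = |∂P/∂n|/(fρ) = 1.46×10⁻³/(1.43×10⁻⁴ × 1.14) = 8.96 m/s
Around a low, centrifugal force acts outward with Coriolis, so pressure-gradient force balances both:
(1/ρ)|∂P/∂n| = fV + V²/R  →  V² + fR·V − fR·V_g = 0
With fR = 1.43×10⁻⁴ × 1057×10³ m = 151 m/s:
V = [−fR + √((fR)² + 4 fR V_g)]/2 = [−151 + √(151² + 4×151×8.96)]/2 = 8.48 m/s
Subgeostrophic (V < V_g = 8.96 m/s), as expected around a low.
Converting: 8.48 m/s × 3.6 = 30.5 km/h

30.5 km/h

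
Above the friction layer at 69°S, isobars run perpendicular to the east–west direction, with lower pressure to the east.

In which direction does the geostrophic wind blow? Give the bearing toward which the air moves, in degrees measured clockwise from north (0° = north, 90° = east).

The pressure-gradient force points toward the east (bearing 090°).
Geostrophic balance: in the Southern Hemisphere the Coriolis force deflects motion to the left, so the geostrophic wind blows 90° to the left of the pressure-gradient force (low pressure on the right).
Rotating 090° by 90° counterclockwise gives 000° — the wind blows toward the north.

000°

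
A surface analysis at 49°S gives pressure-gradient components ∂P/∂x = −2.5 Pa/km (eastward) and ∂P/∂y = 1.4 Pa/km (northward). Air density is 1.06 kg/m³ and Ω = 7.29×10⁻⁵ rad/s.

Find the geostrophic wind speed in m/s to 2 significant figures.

25 m/s

Coriolis parameter at 49°S:
f = 2Ω sin φ = 2 × 7.29×10⁻⁵ × sin 49° = 1.10×10⁻⁴ s⁻¹
In the Southern Hemisphere f is negative: f = −1.10×10⁻⁴ s⁻¹.
Component geostrophic relations (x east, y north):
u_g = −(1/(fρ)) ∂P/∂y,  v_g = (1/(fρ)) ∂P/∂x
u_g = −(1.4×10⁻³)/(−1.10×10⁻⁴ × 1.06) = 12.0 m/s;  v_g = (−2.5×10⁻³)/(−1.10×10⁻⁴ × 1.06) = 21.4 m/s
|V_g| = √(u_g² + v_g²) = 24.6 m/s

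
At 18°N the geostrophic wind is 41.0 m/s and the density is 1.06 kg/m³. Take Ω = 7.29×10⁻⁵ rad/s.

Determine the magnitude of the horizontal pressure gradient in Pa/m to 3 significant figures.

1.96×10⁻³ Pa/m

Coriolis parameter at 18°N:
f = 2Ω sin φ = 2 × 7.29×10⁻⁵ × sin 18° = 4.51×10⁻⁵ s⁻¹
Geostrophic balance rearranged: |∂P/∂n| = f ρ V_g
|∂P/∂n| = 4.51×10⁻⁵ × 1.06 × 41.0 = 1.96×10⁻³ Pa/m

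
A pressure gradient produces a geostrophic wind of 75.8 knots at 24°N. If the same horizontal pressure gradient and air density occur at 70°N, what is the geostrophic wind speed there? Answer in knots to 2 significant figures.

33 knots

With the same pressure gradient and density, V_g ∝ 1/f ∝ 1/sin φ.
V₂ = V₁ · sin φ₁ / sin φ₂ = 75.8 × sin 24° / sin 70°
V₂ = 75.8 × 0.4067/0.9397 = 33 knots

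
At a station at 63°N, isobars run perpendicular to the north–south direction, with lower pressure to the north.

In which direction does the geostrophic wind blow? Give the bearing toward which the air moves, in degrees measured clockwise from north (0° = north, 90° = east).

090°

The pressure-gradient force points toward the north (bearing 000°).
Geostrophic balance: in the Northern Hemisphere the Coriolis force deflects motion to the right, so the geostrophic wind blows 90° to the right of the pressure-gradient force (low pressure on the left).
Rotating 000° by 90° clockwise gives 090° — the wind blows toward the east.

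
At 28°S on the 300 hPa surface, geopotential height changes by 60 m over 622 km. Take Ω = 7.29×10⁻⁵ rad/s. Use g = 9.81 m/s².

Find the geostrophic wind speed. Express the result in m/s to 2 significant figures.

14 m/s

Coriolis parameter at 28°S:
f = 2Ω sin φ = 2 × 7.29×10⁻⁵ × sin 28° = 6.84×10⁻⁵ s⁻¹
Height gradient: |∂Z/∂n| = 60 m / 622000 m = 9.65×10⁻⁵
On a pressure surface, geostrophic balance gives V_g = (g/f)|∂Z/∂n|:
V_g = 9.81 × 9.65×10⁻⁵ / 6.84×10⁻⁵ = 13.8 m/s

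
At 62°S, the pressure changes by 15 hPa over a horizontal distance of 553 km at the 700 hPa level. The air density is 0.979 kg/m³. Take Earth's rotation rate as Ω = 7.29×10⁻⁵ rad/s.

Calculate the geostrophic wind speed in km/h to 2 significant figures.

Coriolis parameter at 62°S:
f = 2Ω sin φ = 2 × 7.29×10⁻⁵ × sin 62° = 1.29×10⁻⁴ s⁻¹
Pressure gradient: |∂P/∂n| = 1500 Pa / 553000 m = 2.71×10⁻³ Pa/m
Geostrophic balance (pressure-gradient force = Coriolis force):
V_g = (1/(fρ)) |∂P/∂n| = 2.71×10⁻³ / (1.29×10⁻⁴ × 0.979) = 21.5 m/s
Converting: 21.5 m/s × 3.6 = 77 km/h

77 km/h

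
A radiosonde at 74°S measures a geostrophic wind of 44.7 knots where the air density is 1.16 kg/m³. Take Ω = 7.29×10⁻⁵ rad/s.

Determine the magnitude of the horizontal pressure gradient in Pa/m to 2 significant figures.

3.7×10⁻³ Pa/m

Coriolis parameter at 74°S:
f = 2Ω sin φ = 2 × 7.29×10⁻⁵ × sin 74° = 1.40×10⁻⁴ s⁻¹
Wind speed in SI: 44.7 knots = 23.0 m/s
Geostrophic balance rearranged: |∂P/∂n| = f ρ V_g
|∂P/∂n| = 1.40×10⁻⁴ × 1.16 × 23.0 = 3.74×10⁻³ Pa/m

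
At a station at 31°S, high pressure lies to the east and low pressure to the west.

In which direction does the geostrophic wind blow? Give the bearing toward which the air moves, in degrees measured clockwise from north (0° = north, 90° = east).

180°

The pressure-gradient force points toward the west (bearing 270°).
Geostrophic balance: in the Southern Hemisphere the Coriolis force deflects motion to the left, so the geostrophic wind blows 90° to the left of the pressure-gradient force (low pressure on the right).
Rotating 270° by 90° counterclockwise gives 180° — the wind blows toward the south.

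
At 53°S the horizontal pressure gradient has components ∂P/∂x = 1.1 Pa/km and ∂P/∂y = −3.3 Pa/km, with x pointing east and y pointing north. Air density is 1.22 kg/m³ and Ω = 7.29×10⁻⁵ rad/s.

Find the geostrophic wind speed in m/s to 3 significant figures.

Coriolis parameter at 53°S:
f = 2Ω sin φ = 2 × 7.29×10⁻⁵ × sin 53° = 1.16×10⁻⁴ s⁻¹
In the Southern Hemisphere f is negative: f = −1.16×10⁻⁴ s⁻¹.
Component geostrophic relations (x east, y north):
u_g = −(1/(fρ)) ∂P/∂y,  v_g = (1/(fρ)) ∂P/∂x
u_g = −(−3.3×10⁻³)/(−1.16×10⁻⁴ × 1.22) = −23.2 m/s;  v_g = (1.1×10⁻³)/(−1.16×10⁻⁴ × 1.22) = −7.74 m/s
|V_g| = √(u_g² + v_g²) = 24.5 m/s

24.5 m/s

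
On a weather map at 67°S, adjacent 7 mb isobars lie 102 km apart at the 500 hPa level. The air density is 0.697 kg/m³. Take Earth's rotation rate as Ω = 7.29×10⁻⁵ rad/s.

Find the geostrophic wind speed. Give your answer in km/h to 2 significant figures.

Coriolis parameter at 67°S:
f = 2Ω sin φ = 2 × 7.29×10⁻⁵ × sin 67° = 1.34×10⁻⁴ s⁻¹
Pressure gradient: |∂P/∂n| = 700 Pa / 102000 m = 6.86×10⁻³ Pa/m
Geostrophic balance (pressure-gradient force = Coriolis force):
V_g = (1/(fρ)) |∂P/∂n| = 6.86×10⁻³ / (1.34×10⁻⁴ × 0.697) = 73.4 m/s
Converting: 73.4 m/s × 3.6 = 260 km/h

260 km/h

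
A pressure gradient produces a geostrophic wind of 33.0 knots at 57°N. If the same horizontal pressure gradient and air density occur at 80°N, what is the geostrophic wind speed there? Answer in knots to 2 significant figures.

With the same pressure gradient and density, V_g ∝ 1/f ∝ 1/sin φ.
V₂ = V₁ · sin φ₁ / sin φ₂ = 33.0 × sin 57° / sin 80°
V₂ = 33.0 × 0.8387/0.9848 = 28 knots

28 knots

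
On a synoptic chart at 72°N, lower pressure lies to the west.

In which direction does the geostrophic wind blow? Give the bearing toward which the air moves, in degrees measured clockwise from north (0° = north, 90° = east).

The pressure-gradient force points toward the west (bearing 270°).
Geostrophic balance: in the Northern Hemisphere the Coriolis force deflects motion to the right, so the geostrophic wind blows 90° to the right of the pressure-gradient force (low pressure on the left).
Rotating 270° by 90° clockwise gives 000° — the wind blows toward the north.

000°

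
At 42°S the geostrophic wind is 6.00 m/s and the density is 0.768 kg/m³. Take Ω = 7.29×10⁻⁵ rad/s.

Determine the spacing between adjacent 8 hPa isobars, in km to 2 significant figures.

1800 km

Coriolis parameter at 42°S:
f = 2Ω sin φ = 2 × 7.29×10⁻⁵ × sin 42° = 9.76×10⁻⁵ s⁻¹
Geostrophic balance rearranged: |∂P/∂n| = f ρ V_g
|∂P/∂n| = 9.76×10⁻⁵ × 0.768 × 6.00 = 4.50×10⁻⁴ Pa/m
Isobar spacing: Δn = ΔP/|∂P/∂n| = 800 Pa / 4.50×10⁻⁴ Pa/m = 1779546 m ≈ 1800 km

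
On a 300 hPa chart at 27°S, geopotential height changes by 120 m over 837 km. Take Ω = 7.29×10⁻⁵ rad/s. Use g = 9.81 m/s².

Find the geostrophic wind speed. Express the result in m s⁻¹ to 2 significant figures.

21 m s⁻¹

Coriolis parameter at 27°S:
f = 2Ω sin φ = 2 × 7.29×10⁻⁵ × sin 27° = 6.62×10⁻⁵ s⁻¹
Height gradient: |∂Z/∂n| = 120 m / 837000 m = 1.43×10⁻⁴
On a pressure surface, geostrophic balance gives V_g = (g/f)|∂Z/∂n|:
V_g = 9.81 × 1.43×10⁻⁴ / 6.62×10⁻⁵ = 21.2 m/s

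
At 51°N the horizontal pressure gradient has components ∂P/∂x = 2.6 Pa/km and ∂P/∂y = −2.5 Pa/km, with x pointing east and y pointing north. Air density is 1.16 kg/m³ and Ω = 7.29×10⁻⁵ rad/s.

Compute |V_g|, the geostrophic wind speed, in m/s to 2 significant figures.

Coriolis parameter at 51°N:
f = 2Ω sin φ = 2 × 7.29×10⁻⁵ × sin 51° = 1.13×10⁻⁴ s⁻¹
Component geostrophic relations (x east, y north):
u_g = −(1/(fρ)) ∂P/∂y,  v_g = (1/(fρ)) ∂P/∂x
u_g = −(−2.5×10⁻³)/(1.13×10⁻⁴ × 1.16) = 19.0 m/s;  v_g = (2.6×10⁻³)/(1.13×10⁻⁴ × 1.16) = 19.8 m/s
|V_g| = √(u_g² + v_g²) = 27.4 m/s

27 m/s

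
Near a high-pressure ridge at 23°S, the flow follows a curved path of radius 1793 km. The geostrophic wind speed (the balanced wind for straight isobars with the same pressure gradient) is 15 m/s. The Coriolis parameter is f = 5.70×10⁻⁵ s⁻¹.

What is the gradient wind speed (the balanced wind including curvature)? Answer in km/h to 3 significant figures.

65.7 km/h

Around a high, pressure-gradient force acts outward with centrifugal, so Coriolis balances both:
fV = (1/ρ)|∂P/∂n| + V²/R  →  V² − fR·V + fR·V_g = 0
With fR = 5.70×10⁻⁵ × 1793×10³ m = 102 m/s:
V = [fR − √((fR)² − 4 fR V_g)]/2 = [102 − √(102² − 4×102×15)]/2 = 18.3 m/s
Supergeostrophic (V > V_g = 15 m/s), as expected around a high.
Converting: 18.3 m/s × 3.6 = 65.7 km/h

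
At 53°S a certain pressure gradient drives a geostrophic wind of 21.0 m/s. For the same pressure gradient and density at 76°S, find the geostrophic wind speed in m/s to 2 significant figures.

With the same pressure gradient and density, V_g ∝ 1/f ∝ 1/sin φ.
V₂ = V₁ · sin φ₁ / sin φ₂ = 21.0 × sin 53° / sin 76°
V₂ = 21.0 × 0.7986/0.9703 = 17 m/s

17 m/s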